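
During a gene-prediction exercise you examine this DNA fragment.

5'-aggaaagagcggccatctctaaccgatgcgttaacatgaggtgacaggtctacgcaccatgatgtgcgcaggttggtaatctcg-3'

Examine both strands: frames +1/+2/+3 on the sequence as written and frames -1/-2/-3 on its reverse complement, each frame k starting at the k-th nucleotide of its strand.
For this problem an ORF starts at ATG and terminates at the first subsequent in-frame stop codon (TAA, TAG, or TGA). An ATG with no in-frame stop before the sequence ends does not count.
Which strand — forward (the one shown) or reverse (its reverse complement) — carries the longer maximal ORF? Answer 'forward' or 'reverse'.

reverse

Reverse complement (5'→3'): CGAGATTACCAACCTGCGCACATCATGGTGCGTAGACCTGTCACCTCATGTTAACGCATCGGTTAGAGATGGCCGCTCTTTCCT
Frame +1: AGG AAA GAG CGG CCA TCT CTA ACC GAT GCG TTA ACA TGA GGT GAC AGG TCT ACG CAC CAT GAT GTG CGC AGG TTG GTA ATC TCG — no ATG→stop ORF.
Frame +2: GGA AAG AGC GGC CAT CTC TAA CCG ATG CGT TAA CAT GAG GTG ACA GGT CTA CGC ACC ATG ATG TGC GCA GGT TGG TAA TCT — ATG at 26, stop TAA at 32 → 9 nt; ATG at 59, stop TAA at 77 → 21 nt; ATG at 62, stop TAA at 77 → 18 nt.
Frame +3: GAA AGA GCG GCC ATC TCT AAC CGA TGC GTT AAC ATG AGG TGA CAG GTC TAC GCA CCA TGA TGT GCG CAG GTT GGT AAT CTC — ATG at 36, stop TGA at 42 → 9 nt.
Frame -1: CGA GAT TAC CAA CCT GCG CAC ATC ATG GTG CGT AGA CCT GTC ACC TCA TGT TAA CGC ATC GGT TAG AGA TGG CCG CTC TTT CCT — ATG at 25, stop TAA at 52 → 30 nt.
Frame -2: GAG ATT ACC AAC CTG CGC ACA TCA TGG TGC GTA GAC CTG TCA CCT CAT GTT AAC GCA TCG GTT AGA GAT GGC CGC TCT TTC — no ATG→stop ORF.
Frame -3: AGA TTA CCA ACC TGC GCA CAT CAT GGT GCG TAG ACC TGT CAC CTC ATG TTA ACG CAT CGG TTA GAG ATG GCC GCT CTT TCC — no ATG→stop ORF.
Forward-strand max 21 nt; reverse-strand max 30 nt. The reverse strand has the longer ORF.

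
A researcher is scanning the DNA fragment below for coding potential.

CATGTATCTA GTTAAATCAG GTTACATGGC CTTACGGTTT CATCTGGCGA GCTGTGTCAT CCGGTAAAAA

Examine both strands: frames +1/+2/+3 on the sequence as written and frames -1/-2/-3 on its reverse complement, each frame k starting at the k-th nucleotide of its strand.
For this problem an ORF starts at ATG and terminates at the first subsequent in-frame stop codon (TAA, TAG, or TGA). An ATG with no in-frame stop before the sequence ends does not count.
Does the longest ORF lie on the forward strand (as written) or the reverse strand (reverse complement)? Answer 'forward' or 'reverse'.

Reverse complement (5'→3'): TTTTTACCGGATGACACAGCTCGCCAGATGAAACCGTAAGGCCATGTAACCTGATTTAACTAGATACATG
Frame +1: CAT GTA TCT AGT TAA ATC AGG TTA CAT GGC CTT ACG GTT TCA TCT GGC GAG CTG TGT CAT CCG GTA AAA — no ATG→stop ORF.
Frame +2: ATG TAT CTA GTT AAA TCA GGT TAC ATG GCC TTA CGG TTT CAT CTG GCG AGC TGT GTC ATC CGG TAA AAA — ATG at 2, stop TAA at 65 → 66 nt; ATG at 26, stop TAA at 65 → 42 nt.
Frame +3: TGT ATC TAG TTA AAT CAG GTT ACA TGG CCT TAC GGT TTC ATC TGG CGA GCT GTG TCA TCC GGT AAA — no ATG→stop ORF.
Frame -1: TTT TTA CCG GAT GAC ACA GCT CGC CAG ATG AAA CCG TAA GGC CAT GTA ACC TGA TTT AAC TAG ATA CAT — ATG at 28, stop TAA at 37 → 12 nt.
Frame -2: TTT TAC CGG ATG ACA CAG CTC GCC AGA TGA AAC CGT AAG GCC ATG TAA CCT GAT TTA ACT AGA TAC ATG — ATG at 11, stop TGA at 29 → 21 nt; ATG at 44, stop TAA at 47 → 6 nt.
Frame -3: TTT ACC GGA TGA CAC AGC TCG CCA GAT GAA ACC GTA AGG CCA TGT AAC CTG ATT TAA CTA GAT ACA — no ATG→stop ORF.
Forward-strand max 66 nt; reverse-strand max 21 nt. The forward strand has the longer ORF.

forward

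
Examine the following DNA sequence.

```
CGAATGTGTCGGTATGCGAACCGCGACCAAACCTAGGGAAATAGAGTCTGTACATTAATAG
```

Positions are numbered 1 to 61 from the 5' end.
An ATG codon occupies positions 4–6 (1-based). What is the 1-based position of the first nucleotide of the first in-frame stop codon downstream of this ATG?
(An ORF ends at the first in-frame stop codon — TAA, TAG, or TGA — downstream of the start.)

Codons from position 4: ATG (4–6), TGT (7–9), CGG (10–12), TAT (13–15), GCG (16–18), AAC (19–21), CGC (22–24), GAC (25–27), CAA (28–30), ACC (31–33), TAG (34–36).
TAG is a stop codon; it begins at position 34.

34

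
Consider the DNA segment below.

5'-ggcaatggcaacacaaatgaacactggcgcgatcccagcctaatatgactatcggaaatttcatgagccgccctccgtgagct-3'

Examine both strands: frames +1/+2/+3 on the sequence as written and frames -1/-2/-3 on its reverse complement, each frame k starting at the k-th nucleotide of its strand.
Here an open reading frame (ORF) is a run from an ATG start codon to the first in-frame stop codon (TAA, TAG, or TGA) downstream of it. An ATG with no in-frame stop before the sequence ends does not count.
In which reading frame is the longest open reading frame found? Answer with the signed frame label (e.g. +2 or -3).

+2

Reverse complement (5'→3'): AGCTCACGGAGGGCGGCTCATGAAATTTCCGATAGTCATATTAGGCTGGGATCGCGCCAGTGTTCATTTGTGTTGCCATTGCC
Frame +1: GGC AAT GGC AAC ACA AAT GAA CAC TGG CGC GAT CCC AGC CTA ATA TGA CTA TCG GAA ATT TCA TGA GCC GCC CTC CGT GAG — no ATG→stop ORF.
Frame +2: GCA ATG GCA ACA CAA ATG AAC ACT GGC GCG ATC CCA GCC TAA TAT GAC TAT CGG AAA TTT CAT GAG CCG CCC TCC GTG AGC — ATG at 5, stop TAA at 41 → 39 nt; ATG at 17, stop TAA at 41 → 27 nt.
Frame +3: CAA TGG CAA CAC AAA TGA ACA CTG GCG CGA TCC CAG CCT AAT ATG ACT ATC GGA AAT TTC ATG AGC CGC CCT CCG TGA GCT — ATG at 45, stop TGA at 78 → 36 nt; ATG at 63, stop TGA at 78 → 18 nt.
Frame -1: AGC TCA CGG AGG GCG GCT CAT GAA ATT TCC GAT AGT CAT ATT AGG CTG GGA TCG CGC CAG TGT TCA TTT GTG TTG CCA TTG — no ATG→stop ORF.
Frame -2: GCT CAC GGA GGG CGG CTC ATG AAA TTT CCG ATA GTC ATA TTA GGC TGG GAT CGC GCC AGT GTT CAT TTG TGT TGC CAT TGC — no ATG→stop ORF.
Frame -3: CTC ACG GAG GGC GGC TCA TGA AAT TTC CGA TAG TCA TAT TAG GCT GGG ATC GCG CCA GTG TTC ATT TGT GTT GCC ATT GCC — no ATG→stop ORF.
Longest ORF is 39 nt in frame +2 (positions 5–43).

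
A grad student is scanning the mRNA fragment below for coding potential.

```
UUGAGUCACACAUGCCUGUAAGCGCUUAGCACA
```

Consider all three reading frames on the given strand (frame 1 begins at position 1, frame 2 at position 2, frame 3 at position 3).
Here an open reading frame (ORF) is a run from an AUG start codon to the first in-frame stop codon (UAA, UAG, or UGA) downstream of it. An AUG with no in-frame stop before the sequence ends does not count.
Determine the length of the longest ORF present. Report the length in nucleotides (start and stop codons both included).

Frame 1: UUG AGU CAC ACA UGC CUG UAA GCG CUU AGC ACA — no AUG→stop ORF.
Frame 2: UGA GUC ACA CAU GCC UGU AAG CGC UUA GCA — no AUG→stop ORF.
Frame 3: GAG UCA CAC AUG CCU GUA AGC GCU UAG CAC — AUG at 12, stop UAG at 27 → 18 nt.
Longest: frame 3, positions 12–29, 18 nt = 6 codons = 5 aa. → 18 nucleotides.

18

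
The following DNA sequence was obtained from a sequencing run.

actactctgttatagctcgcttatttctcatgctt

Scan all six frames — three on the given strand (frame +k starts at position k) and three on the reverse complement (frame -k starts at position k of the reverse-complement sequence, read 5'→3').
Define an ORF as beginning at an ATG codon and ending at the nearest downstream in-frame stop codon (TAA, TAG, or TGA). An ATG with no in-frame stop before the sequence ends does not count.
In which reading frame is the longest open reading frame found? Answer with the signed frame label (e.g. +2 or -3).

-2

Reverse complement (5'→3'): AAGCATGAGAAATAAGCGAGCTATAACAGAGTAGT
Frame +1: ACT ACT CTG TTA TAG CTC GCT TAT TTC TCA TGC — no ATG→stop ORF.
Frame +2: CTA CTC TGT TAT AGC TCG CTT ATT TCT CAT GCT — no ATG→stop ORF.
Frame +3: TAC TCT GTT ATA GCT CGC TTA TTT CTC ATG CTT — no ATG→stop ORF.
Frame -1: AAG CAT GAG AAA TAA GCG AGC TAT AAC AGA GTA — no ATG→stop ORF.
Frame -2: AGC ATG AGA AAT AAG CGA GCT ATA ACA GAG TAG — ATG at 5, stop TAG at 32 → 30 nt.
Frame -3: GCA TGA GAA ATA AGC GAG CTA TAA CAG AGT AGT — no ATG→stop ORF.
Longest ORF is 30 nt in frame -2 (positions 5–34).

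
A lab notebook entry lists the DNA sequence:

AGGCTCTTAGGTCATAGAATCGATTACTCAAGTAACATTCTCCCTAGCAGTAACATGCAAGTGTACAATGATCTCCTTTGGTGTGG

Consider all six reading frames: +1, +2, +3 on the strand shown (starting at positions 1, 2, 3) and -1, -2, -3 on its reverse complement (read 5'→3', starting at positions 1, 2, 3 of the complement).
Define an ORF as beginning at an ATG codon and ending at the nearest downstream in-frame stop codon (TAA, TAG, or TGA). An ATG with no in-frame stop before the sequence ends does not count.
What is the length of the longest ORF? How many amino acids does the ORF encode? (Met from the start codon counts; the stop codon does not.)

Reverse complement (5'→3'): CCACACCAAAGGAGATCATTGTACACTTGCATGTTACTGCTAGGGAGAATGTTACTTGAGTAATCGATTCTATGACCTAAGAGCCT
Frame +1: AGG CTC TTA GGT CAT AGA ATC GAT TAC TCA AGT AAC ATT CTC CCT AGC AGT AAC ATG CAA GTG TAC AAT GAT CTC CTT TGG TGT — no ATG→stop ORF.
Frame +2: GGC TCT TAG GTC ATA GAA TCG ATT ACT CAA GTA ACA TTC TCC CTA GCA GTA ACA TGC AAG TGT ACA ATG ATC TCC TTT GGT GTG — no ATG→stop ORF.
Frame +3: GCT CTT AGG TCA TAG AAT CGA TTA CTC AAG TAA CAT TCT CCC TAG CAG TAA CAT GCA AGT GTA CAA TGA TCT CCT TTG GTG TGG — no ATG→stop ORF.
Frame -1: CCA CAC CAA AGG AGA TCA TTG TAC ACT TGC ATG TTA CTG CTA GGG AGA ATG TTA CTT GAG TAA TCG ATT CTA TGA CCT AAG AGC — ATG at 31, stop TAA at 61 → 33 nt; ATG at 49, stop TAA at 61 → 15 nt.
Frame -2: CAC ACC AAA GGA GAT CAT TGT ACA CTT GCA TGT TAC TGC TAG GGA GAA TGT TAC TTG AGT AAT CGA TTC TAT GAC CTA AGA GCC — no ATG→stop ORF.
Frame -3: ACA CCA AAG GAG ATC ATT GTA CAC TTG CAT GTT ACT GCT AGG GAG AAT GTT ACT TGA GTA ATC GAT TCT ATG ACC TAA GAG CCT — ATG at 72, stop TAA at 78 → 9 nt.
Longest: frame -1, positions 31–63, 33 nt = 11 codons = 10 aa. → 10 amino acids.

10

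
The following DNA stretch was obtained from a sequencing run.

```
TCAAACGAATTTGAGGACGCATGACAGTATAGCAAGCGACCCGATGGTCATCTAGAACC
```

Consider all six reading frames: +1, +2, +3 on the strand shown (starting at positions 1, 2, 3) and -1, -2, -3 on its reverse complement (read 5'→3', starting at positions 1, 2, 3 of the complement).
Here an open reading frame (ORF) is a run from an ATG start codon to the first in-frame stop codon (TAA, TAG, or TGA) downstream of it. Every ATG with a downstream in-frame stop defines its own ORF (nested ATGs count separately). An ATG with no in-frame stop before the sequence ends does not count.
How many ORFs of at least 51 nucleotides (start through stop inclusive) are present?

Reverse complement (5'→3'): GGTTCTAGATGACCATCGGGTCGCTTGCTATACTGTCATGCGTCCTCAAATTCGTTTGA
Frame +1: TCA AAC GAA TTT GAG GAC GCA TGA CAG TAT AGC AAG CGA CCC GAT GGT CAT CTA GAA — no ATG→stop ORF.
Frame +2: CAA ACG AAT TTG AGG ACG CAT GAC AGT ATA GCA AGC GAC CCG ATG GTC ATC TAG AAC — ATG at 44, stop TAG at 53 → 12 nt.
Frame +3: AAA CGA ATT TGA GGA CGC ATG ACA GTA TAG CAA GCG ACC CGA TGG TCA TCT AGA ACC — ATG at 21, stop TAG at 30 → 12 nt.
Frame -1: GGT TCT AGA TGA CCA TCG GGT CGC TTG CTA TAC TGT CAT GCG TCC TCA AAT TCG TTT — no ATG→stop ORF.
Frame -2: GTT CTA GAT GAC CAT CGG GTC GCT TGC TAT ACT GTC ATG CGT CCT CAA ATT CGT TTG — no ATG→stop ORF.
Frame -3: TTC TAG ATG ACC ATC GGG TCG CTT GCT ATA CTG TCA TGC GTC CTC AAA TTC GTT TGA — ATG at 9, stop TGA at 57 → 51 nt.
ORFs ≥ 51 nucleotides: frame -3 9–59 (51 nucleotides). Count = 1.

1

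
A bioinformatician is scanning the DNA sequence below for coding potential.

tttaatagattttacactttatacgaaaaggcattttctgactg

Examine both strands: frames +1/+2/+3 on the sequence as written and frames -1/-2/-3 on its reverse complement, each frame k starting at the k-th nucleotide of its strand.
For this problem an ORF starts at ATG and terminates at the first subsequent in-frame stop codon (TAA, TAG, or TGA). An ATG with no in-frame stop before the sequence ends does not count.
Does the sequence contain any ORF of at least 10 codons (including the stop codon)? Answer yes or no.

yes

Reverse complement (5'→3'): CAGTCAGAAAATGCCTTTTCGTATAAAGTGTAAAATCTATTAAA
Frame +1: TTT AAT AGA TTT TAC ACT TTA TAC GAA AAG GCA TTT TCT GAC — no ATG→stop ORF.
Frame +2: TTA ATA GAT TTT ACA CTT TAT ACG AAA AGG CAT TTT CTG ACT — no ATG→stop ORF.
Frame +3: TAA TAG ATT TTA CAC TTT ATA CGA AAA GGC ATT TTC TGA CTG — no ATG→stop ORF.
Frame -1: CAG TCA GAA AAT GCC TTT TCG TAT AAA GTG TAA AAT CTA TTA — no ATG→stop ORF.
Frame -2: AGT CAG AAA ATG CCT TTT CGT ATA AAG TGT AAA ATC TAT TAA — ATG at 11, stop TAA at 41 → 33 nt.
Frame -3: GTC AGA AAA TGC CTT TTC GTA TAA AGT GTA AAA TCT ATT AAA — no ATG→stop ORF.
Frame -2 has an ORF of 11 codons (positions 11–43) ≥ 10, so yes.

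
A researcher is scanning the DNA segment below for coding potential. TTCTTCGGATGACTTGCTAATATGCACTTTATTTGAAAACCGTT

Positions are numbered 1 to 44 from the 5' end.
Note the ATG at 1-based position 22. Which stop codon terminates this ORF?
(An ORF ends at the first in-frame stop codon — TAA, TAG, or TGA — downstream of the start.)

Codons from position 22: ATG (22–24), CAC (25–27), TTT (28–30), ATT (31–33), TGA (34–36).
The first in-frame stop codon is TGA.

TGA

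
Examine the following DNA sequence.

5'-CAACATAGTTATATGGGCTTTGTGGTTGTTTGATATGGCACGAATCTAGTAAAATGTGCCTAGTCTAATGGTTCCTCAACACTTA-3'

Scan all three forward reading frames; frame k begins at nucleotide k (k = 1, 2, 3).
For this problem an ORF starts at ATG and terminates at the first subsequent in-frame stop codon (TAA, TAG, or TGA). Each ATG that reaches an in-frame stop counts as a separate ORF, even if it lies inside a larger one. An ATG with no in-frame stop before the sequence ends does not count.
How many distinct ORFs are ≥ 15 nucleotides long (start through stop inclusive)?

Frame 1: CAA CAT AGT TAT ATG GGC TTT GTG GTT GTT TGA TAT GGC ACG AAT CTA GTA AAA TGT GCC TAG TCT AAT GGT TCC TCA ACA CTT — ATG at 13, stop TGA at 31 → 21 nt.
Frame 2: AAC ATA GTT ATA TGG GCT TTG TGG TTG TTT GAT ATG GCA CGA ATC TAG TAA AAT GTG CCT AGT CTA ATG GTT CCT CAA CAC TTA — ATG at 35, stop TAG at 47 → 15 nt.
Frame 3: ACA TAG TTA TAT GGG CTT TGT GGT TGT TTG ATA TGG CAC GAA TCT AGT AAA ATG TGC CTA GTC TAA TGG TTC CTC AAC ACT — ATG at 54, stop TAA at 66 → 15 nt.
ORFs ≥ 15 nucleotides: frame 1 13–33 (21 nucleotides), frame 2 35–49 (15 nucleotides), frame 3 54–68 (15 nucleotides). Count = 3.

3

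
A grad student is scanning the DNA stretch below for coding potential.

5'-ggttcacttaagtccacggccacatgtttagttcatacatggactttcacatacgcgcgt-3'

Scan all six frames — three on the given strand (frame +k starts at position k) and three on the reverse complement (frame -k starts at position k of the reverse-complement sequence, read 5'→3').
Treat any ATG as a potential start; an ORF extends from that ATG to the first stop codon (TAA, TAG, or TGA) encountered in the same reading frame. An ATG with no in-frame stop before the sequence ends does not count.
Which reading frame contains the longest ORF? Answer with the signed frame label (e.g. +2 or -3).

-3

Reverse complement (5'→3'): ACGCGCGTATGTGAAAGTCCATGTATGAACTAAACATGTGGCCGTGGACTTAAGTGAACC
Frame +1: GGT TCA CTT AAG TCC ACG GCC ACA TGT TTA GTT CAT ACA TGG ACT TTC ACA TAC GCG CGT — no ATG→stop ORF.
Frame +2: GTT CAC TTA AGT CCA CGG CCA CAT GTT TAG TTC ATA CAT GGA CTT TCA CAT ACG CGC — no ATG→stop ORF.
Frame +3: TTC ACT TAA GTC CAC GGC CAC ATG TTT AGT TCA TAC ATG GAC TTT CAC ATA CGC GCG — no ATG→stop ORF.
Frame -1: ACG CGC GTA TGT GAA AGT CCA TGT ATG AAC TAA ACA TGT GGC CGT GGA CTT AAG TGA ACC — ATG at 25, stop TAA at 31 → 9 nt.
Frame -2: CGC GCG TAT GTG AAA GTC CAT GTA TGA ACT AAA CAT GTG GCC GTG GAC TTA AGT GAA — no ATG→stop ORF.
Frame -3: GCG CGT ATG TGA AAG TCC ATG TAT GAA CTA AAC ATG TGG CCG TGG ACT TAA GTG AAC — ATG at 9, stop TGA at 12 → 6 nt; ATG at 21, stop TAA at 51 → 33 nt; ATG at 36, stop TAA at 51 → 18 nt.
Longest ORF is 33 nt in frame -3 (positions 21–53).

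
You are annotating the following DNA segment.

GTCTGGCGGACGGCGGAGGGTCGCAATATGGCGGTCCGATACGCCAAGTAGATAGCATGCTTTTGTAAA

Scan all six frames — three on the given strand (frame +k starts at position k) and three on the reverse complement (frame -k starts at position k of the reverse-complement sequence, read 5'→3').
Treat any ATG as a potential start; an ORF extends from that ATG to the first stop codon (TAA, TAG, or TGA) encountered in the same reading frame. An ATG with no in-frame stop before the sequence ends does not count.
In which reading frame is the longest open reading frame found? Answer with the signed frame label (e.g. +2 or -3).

Reverse complement (5'→3'): TTTACAAAAGCATGCTATCTACTTGGCGTATCGGACCGCCATATTGCGACCCTCCGCCGTCCGCCAGAC
Frame +1: GTC TGG CGG ACG GCG GAG GGT CGC AAT ATG GCG GTC CGA TAC GCC AAG TAG ATA GCA TGC TTT TGT AAA — ATG at 28, stop TAG at 49 → 24 nt.
Frame +2: TCT GGC GGA CGG CGG AGG GTC GCA ATA TGG CGG TCC GAT ACG CCA AGT AGA TAG CAT GCT TTT GTA — no ATG→stop ORF.
Frame +3: CTG GCG GAC GGC GGA GGG TCG CAA TAT GGC GGT CCG ATA CGC CAA GTA GAT AGC ATG CTT TTG TAA — ATG at 57, stop TAA at 66 → 12 nt.
Frame -1: TTT ACA AAA GCA TGC TAT CTA CTT GGC GTA TCG GAC CGC CAT ATT GCG ACC CTC CGC CGT CCG CCA GAC — no ATG→stop ORF.
Frame -2: TTA CAA AAG CAT GCT ATC TAC TTG GCG TAT CGG ACC GCC ATA TTG CGA CCC TCC GCC GTC CGC CAG — no ATG→stop ORF.
Frame -3: TAC AAA AGC ATG CTA TCT ACT TGG CGT ATC GGA CCG CCA TAT TGC GAC CCT CCG CCG TCC GCC AGA — no ATG→stop ORF.
Longest ORF is 24 nt in frame +1 (positions 28–51).

+1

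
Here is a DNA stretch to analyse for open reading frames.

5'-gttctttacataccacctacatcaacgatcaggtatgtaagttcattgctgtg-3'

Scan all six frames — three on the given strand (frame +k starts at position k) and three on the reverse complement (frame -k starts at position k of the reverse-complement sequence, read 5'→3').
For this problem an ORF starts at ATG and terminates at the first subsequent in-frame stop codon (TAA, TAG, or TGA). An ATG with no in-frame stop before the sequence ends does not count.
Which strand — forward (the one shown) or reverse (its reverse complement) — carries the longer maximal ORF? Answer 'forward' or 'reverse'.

Reverse complement (5'→3'): CACAGCAATGAACTTACATACCTGATCGTTGATGTAGGTGGTATGTAAAGAAC
Frame +1: GTT CTT TAC ATA CCA CCT ACA TCA ACG ATC AGG TAT GTA AGT TCA TTG CTG — no ATG→stop ORF.
Frame +2: TTC TTT ACA TAC CAC CTA CAT CAA CGA TCA GGT ATG TAA GTT CAT TGC TGT — ATG at 35, stop TAA at 38 → 6 nt.
Frame +3: TCT TTA CAT ACC ACC TAC ATC AAC GAT CAG GTA TGT AAG TTC ATT GCT GTG — no ATG→stop ORF.
Frame -1: CAC AGC AAT GAA CTT ACA TAC CTG ATC GTT GAT GTA GGT GGT ATG TAA AGA — ATG at 43, stop TAA at 46 → 6 nt.
Frame -2: ACA GCA ATG AAC TTA CAT ACC TGA TCG TTG ATG TAG GTG GTA TGT AAA GAA — ATG at 8, stop TGA at 23 → 18 nt; ATG at 32, stop TAG at 35 → 6 nt.
Frame -3: CAG CAA TGA ACT TAC ATA CCT GAT CGT TGA TGT AGG TGG TAT GTA AAG AAC — no ATG→stop ORF.
Forward-strand max 6 nt; reverse-strand max 18 nt. The reverse strand has the longer ORF.

reverse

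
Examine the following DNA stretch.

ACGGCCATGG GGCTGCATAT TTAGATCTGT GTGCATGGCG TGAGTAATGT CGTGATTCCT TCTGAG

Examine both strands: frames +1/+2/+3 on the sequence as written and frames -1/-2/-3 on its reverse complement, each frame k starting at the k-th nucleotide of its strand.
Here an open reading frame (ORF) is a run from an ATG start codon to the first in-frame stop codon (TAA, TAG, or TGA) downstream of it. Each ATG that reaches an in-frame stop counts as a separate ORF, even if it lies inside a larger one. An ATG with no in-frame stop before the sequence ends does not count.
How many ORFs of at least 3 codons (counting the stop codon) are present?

Reverse complement (5'→3'): CTCAGAAGGAATCACGACATTACTCACGCCATGCACACAGATCTAAATATGCAGCCCCATGGCCGT
Frame +1: ACG GCC ATG GGG CTG CAT ATT TAG ATC TGT GTG CAT GGC GTG AGT AAT GTC GTG ATT CCT TCT GAG — ATG at 7, stop TAG at 22 → 18 nt.
Frame +2: CGG CCA TGG GGC TGC ATA TTT AGA TCT GTG TGC ATG GCG TGA GTA ATG TCG TGA TTC CTT CTG — ATG at 35, stop TGA at 41 → 9 nt; ATG at 47, stop TGA at 53 → 9 nt.
Frame +3: GGC CAT GGG GCT GCA TAT TTA GAT CTG TGT GCA TGG CGT GAG TAA TGT CGT GAT TCC TTC TGA — no ATG→stop ORF.
Frame -1: CTC AGA AGG AAT CAC GAC ATT ACT CAC GCC ATG CAC ACA GAT CTA AAT ATG CAG CCC CAT GGC CGT — no ATG→stop ORF.
Frame -2: TCA GAA GGA ATC ACG ACA TTA CTC ACG CCA TGC ACA CAG ATC TAA ATA TGC AGC CCC ATG GCC — no ATG→stop ORF.
Frame -3: CAG AAG GAA TCA CGA CAT TAC TCA CGC CAT GCA CAC AGA TCT AAA TAT GCA GCC CCA TGG CCG — no ATG→stop ORF.
ORFs ≥ 3 codons: frame +1 7–24 (6 codons), frame +2 35–43 (3 codons), frame +2 47–55 (3 codons). Count = 3.

3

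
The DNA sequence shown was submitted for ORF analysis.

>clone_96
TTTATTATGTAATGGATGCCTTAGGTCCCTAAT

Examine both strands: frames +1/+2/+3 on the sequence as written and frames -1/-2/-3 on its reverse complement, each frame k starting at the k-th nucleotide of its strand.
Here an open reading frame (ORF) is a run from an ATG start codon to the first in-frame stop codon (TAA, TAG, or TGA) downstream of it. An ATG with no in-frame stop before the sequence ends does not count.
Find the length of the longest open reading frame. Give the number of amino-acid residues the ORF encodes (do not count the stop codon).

6

Reverse complement (5'→3'): ATTAGGGACCTAAGGCATCCATTACATAATAAA
Frame +1: TTT ATT ATG TAA TGG ATG CCT TAG GTC CCT AAT — ATG at 7, stop TAA at 10 → 6 nt; ATG at 16, stop TAG at 22 → 9 nt.
Frame +2: TTA TTA TGT AAT GGA TGC CTT AGG TCC CTA — no ATG→stop ORF.
Frame +3: TAT TAT GTA ATG GAT GCC TTA GGT CCC TAA — ATG at 12, stop TAA at 30 → 21 nt.
Frame -1: ATT AGG GAC CTA AGG CAT CCA TTA CAT AAT AAA — no ATG→stop ORF.
Frame -2: TTA GGG ACC TAA GGC ATC CAT TAC ATA ATA — no ATG→stop ORF.
Frame -3: TAG GGA CCT AAG GCA TCC ATT ACA TAA TAA — no ATG→stop ORF.
Longest: frame +3, positions 12–32, 21 nt = 7 codons = 6 aa. → 6 amino acids.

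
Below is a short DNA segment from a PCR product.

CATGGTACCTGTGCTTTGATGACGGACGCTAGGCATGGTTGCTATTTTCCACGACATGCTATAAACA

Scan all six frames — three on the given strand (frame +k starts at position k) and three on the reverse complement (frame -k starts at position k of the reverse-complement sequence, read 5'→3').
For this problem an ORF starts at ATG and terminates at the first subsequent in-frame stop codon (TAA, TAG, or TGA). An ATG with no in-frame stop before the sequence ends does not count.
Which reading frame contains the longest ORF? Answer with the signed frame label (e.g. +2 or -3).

+2

Reverse complement (5'→3'): TGTTTATAGCATGTCGTGGAAAATAGCAACCATGCCTAGCGTCCGTCATCAAAGCACAGGTACCATG
Frame +1: CAT GGT ACC TGT GCT TTG ATG ACG GAC GCT AGG CAT GGT TGC TAT TTT CCA CGA CAT GCT ATA AAC — no ATG→stop ORF.
Frame +2: ATG GTA CCT GTG CTT TGA TGA CGG ACG CTA GGC ATG GTT GCT ATT TTC CAC GAC ATG CTA TAA ACA — ATG at 2, stop TGA at 17 → 18 nt; ATG at 35, stop TAA at 62 → 30 nt; ATG at 56, stop TAA at 62 → 9 nt.
Frame +3: TGG TAC CTG TGC TTT GAT GAC GGA CGC TAG GCA TGG TTG CTA TTT TCC ACG ACA TGC TAT AAA — no ATG→stop ORF.
Frame -1: TGT TTA TAG CAT GTC GTG GAA AAT AGC AAC CAT GCC TAG CGT CCG TCA TCA AAG CAC AGG TAC CAT — no ATG→stop ORF.
Frame -2: GTT TAT AGC ATG TCG TGG AAA ATA GCA ACC ATG CCT AGC GTC CGT CAT CAA AGC ACA GGT ACC ATG — no ATG→stop ORF.
Frame -3: TTT ATA GCA TGT CGT GGA AAA TAG CAA CCA TGC CTA GCG TCC GTC ATC AAA GCA CAG GTA CCA — no ATG→stop ORF.
Longest ORF is 30 nt in frame +2 (positions 35–64).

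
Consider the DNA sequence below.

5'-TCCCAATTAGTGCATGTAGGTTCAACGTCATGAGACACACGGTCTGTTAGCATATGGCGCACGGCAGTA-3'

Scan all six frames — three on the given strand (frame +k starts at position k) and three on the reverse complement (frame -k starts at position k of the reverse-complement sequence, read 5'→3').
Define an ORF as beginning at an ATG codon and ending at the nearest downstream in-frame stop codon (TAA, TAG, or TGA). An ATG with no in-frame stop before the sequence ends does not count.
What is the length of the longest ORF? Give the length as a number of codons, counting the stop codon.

Reverse complement (5'→3'): TACTGCCGTGCGCCATATGCTAACAGACCGTGTGTCTCATGACGTTGAACCTACATGCACTAATTGGGA
Frame +1: TCC CAA TTA GTG CAT GTA GGT TCA ACG TCA TGA GAC ACA CGG TCT GTT AGC ATA TGG CGC ACG GCA GTA — no ATG→stop ORF.
Frame +2: CCC AAT TAG TGC ATG TAG GTT CAA CGT CAT GAG ACA CAC GGT CTG TTA GCA TAT GGC GCA CGG CAG — ATG at 14, stop TAG at 17 → 6 nt.
Frame +3: CCA ATT AGT GCA TGT AGG TTC AAC GTC ATG AGA CAC ACG GTC TGT TAG CAT ATG GCG CAC GGC AGT — ATG at 30, stop TAG at 48 → 21 nt.
Frame -1: TAC TGC CGT GCG CCA TAT GCT AAC AGA CCG TGT GTC TCA TGA CGT TGA ACC TAC ATG CAC TAA TTG GGA — ATG at 55, stop TAA at 61 → 9 nt.
Frame -2: ACT GCC GTG CGC CAT ATG CTA ACA GAC CGT GTG TCT CAT GAC GTT GAA CCT ACA TGC ACT AAT TGG — no ATG→stop ORF.
Frame -3: CTG CCG TGC GCC ATA TGC TAA CAG ACC GTG TGT CTC ATG ACG TTG AAC CTA CAT GCA CTA ATT GGG — no ATG→stop ORF.
Longest: frame +3, positions 30–50, 21 nt = 7 codons = 6 aa. → 7 codons.

7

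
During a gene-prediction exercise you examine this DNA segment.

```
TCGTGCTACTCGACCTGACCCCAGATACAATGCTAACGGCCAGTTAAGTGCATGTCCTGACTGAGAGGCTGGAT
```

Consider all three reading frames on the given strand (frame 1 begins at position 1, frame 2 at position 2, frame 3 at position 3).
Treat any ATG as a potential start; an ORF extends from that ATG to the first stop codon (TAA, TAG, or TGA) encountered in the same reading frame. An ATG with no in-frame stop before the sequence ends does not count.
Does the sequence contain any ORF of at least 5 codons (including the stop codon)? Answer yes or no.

yes

Frame 1: TCG TGC TAC TCG ACC TGA CCC CAG ATA CAA TGC TAA CGG CCA GTT AAG TGC ATG TCC TGA CTG AGA GGC TGG — ATG at 52, stop TGA at 58 → 9 nt.
Frame 2: CGT GCT ACT CGA CCT GAC CCC AGA TAC AAT GCT AAC GGC CAG TTA AGT GCA TGT CCT GAC TGA GAG GCT GGA — no ATG→stop ORF.
Frame 3: GTG CTA CTC GAC CTG ACC CCA GAT ACA ATG CTA ACG GCC AGT TAA GTG CAT GTC CTG ACT GAG AGG CTG GAT — ATG at 30, stop TAA at 45 → 18 nt.
Frame 3 has an ORF of 6 codons (positions 30–47) ≥ 5, so yes.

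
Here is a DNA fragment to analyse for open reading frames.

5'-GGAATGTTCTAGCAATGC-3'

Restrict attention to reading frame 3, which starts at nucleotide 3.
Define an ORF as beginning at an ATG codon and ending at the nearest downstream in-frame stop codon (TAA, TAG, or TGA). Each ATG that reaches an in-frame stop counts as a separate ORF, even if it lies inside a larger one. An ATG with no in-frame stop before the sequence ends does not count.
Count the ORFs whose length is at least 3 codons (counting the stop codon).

0

Frame 3: AAT GTT CTA GCA ATG — no ATG→stop ORF.
No ORF reaches 3 codons. Count = 0.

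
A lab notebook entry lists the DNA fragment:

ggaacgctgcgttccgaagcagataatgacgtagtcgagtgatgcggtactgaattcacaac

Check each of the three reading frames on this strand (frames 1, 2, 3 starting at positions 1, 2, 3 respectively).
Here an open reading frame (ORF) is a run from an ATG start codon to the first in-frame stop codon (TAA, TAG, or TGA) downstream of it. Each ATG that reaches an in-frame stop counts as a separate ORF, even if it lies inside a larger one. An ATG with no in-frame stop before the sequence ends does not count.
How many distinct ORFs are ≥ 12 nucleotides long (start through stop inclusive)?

Frame 1: GGA ACG CTG CGT TCC GAA GCA GAT AAT GAC GTA GTC GAG TGA TGC GGT ACT GAA TTC ACA — no ATG→stop ORF.
Frame 2: GAA CGC TGC GTT CCG AAG CAG ATA ATG ACG TAG TCG AGT GAT GCG GTA CTG AAT TCA CAA — ATG at 26, stop TAG at 32 → 9 nt.
Frame 3: AAC GCT GCG TTC CGA AGC AGA TAA TGA CGT AGT CGA GTG ATG CGG TAC TGA ATT CAC AAC — ATG at 42, stop TGA at 51 → 12 nt.
ORFs ≥ 12 nucleotides: frame 3 42–53 (12 nucleotides). Count = 1.

1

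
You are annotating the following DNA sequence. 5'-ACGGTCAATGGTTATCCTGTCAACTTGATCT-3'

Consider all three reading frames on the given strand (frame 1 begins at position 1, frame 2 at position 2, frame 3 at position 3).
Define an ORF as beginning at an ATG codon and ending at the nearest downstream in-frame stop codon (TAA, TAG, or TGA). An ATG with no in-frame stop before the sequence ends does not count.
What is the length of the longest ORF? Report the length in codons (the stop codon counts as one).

Frame 1: ACG GTC AAT GGT TAT CCT GTC AAC TTG ATC — no ATG→stop ORF.
Frame 2: CGG TCA ATG GTT ATC CTG TCA ACT TGA TCT — ATG at 8, stop TGA at 26 → 21 nt.
Frame 3: GGT CAA TGG TTA TCC TGT CAA CTT GAT — no ATG→stop ORF.
Longest: frame 2, positions 8–28, 21 nt = 7 codons = 6 aa. → 7 codons.

7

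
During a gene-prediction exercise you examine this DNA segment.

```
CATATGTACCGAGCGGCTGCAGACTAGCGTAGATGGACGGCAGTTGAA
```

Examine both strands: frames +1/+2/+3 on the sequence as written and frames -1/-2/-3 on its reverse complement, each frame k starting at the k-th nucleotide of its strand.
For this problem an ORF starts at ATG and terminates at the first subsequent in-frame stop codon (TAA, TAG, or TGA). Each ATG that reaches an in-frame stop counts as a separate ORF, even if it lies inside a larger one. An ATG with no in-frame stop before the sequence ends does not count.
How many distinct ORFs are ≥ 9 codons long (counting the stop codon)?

Reverse complement (5'→3'): TTCAACTGCCGTCCATCTACGCTAGTCTGCAGCCGCTCGGTACATATG
Frame +1: CAT ATG TAC CGA GCG GCT GCA GAC TAG CGT AGA TGG ACG GCA GTT GAA — ATG at 4, stop TAG at 25 → 24 nt.
Frame +2: ATA TGT ACC GAG CGG CTG CAG ACT AGC GTA GAT GGA CGG CAG TTG — no ATG→stop ORF.
Frame +3: TAT GTA CCG AGC GGC TGC AGA CTA GCG TAG ATG GAC GGC AGT TGA — ATG at 33, stop TGA at 45 → 15 nt.
Frame -1: TTC AAC TGC CGT CCA TCT ACG CTA GTC TGC AGC CGC TCG GTA CAT ATG — no ATG→stop ORF.
Frame -2: TCA ACT GCC GTC CAT CTA CGC TAG TCT GCA GCC GCT CGG TAC ATA — no ATG→stop ORF.
Frame -3: CAA CTG CCG TCC ATC TAC GCT AGT CTG CAG CCG CTC GGT ACA TAT — no ATG→stop ORF.
No ORF reaches 9 codons. Count = 0.

0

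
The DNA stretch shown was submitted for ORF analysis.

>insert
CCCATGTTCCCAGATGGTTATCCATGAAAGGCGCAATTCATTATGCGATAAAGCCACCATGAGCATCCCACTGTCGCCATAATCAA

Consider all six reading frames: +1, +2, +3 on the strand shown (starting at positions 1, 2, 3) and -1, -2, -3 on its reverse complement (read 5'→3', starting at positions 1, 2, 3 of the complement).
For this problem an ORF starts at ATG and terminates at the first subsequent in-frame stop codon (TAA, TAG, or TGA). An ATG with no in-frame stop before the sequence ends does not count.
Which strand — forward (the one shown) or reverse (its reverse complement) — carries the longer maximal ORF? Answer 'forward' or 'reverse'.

Reverse complement (5'→3'): TTGATTATGGCGACAGTGGGATGCTCATGGTGGCTTTATCGCATAATGAATTGCGCCTTTCATGGATAACCATCTGGGAACATGGG
Frame +1: CCC ATG TTC CCA GAT GGT TAT CCA TGA AAG GCG CAA TTC ATT ATG CGA TAA AGC CAC CAT GAG CAT CCC ACT GTC GCC ATA ATC — ATG at 4, stop TGA at 25 → 24 nt; ATG at 43, stop TAA at 49 → 9 nt.
Frame +2: CCA TGT TCC CAG ATG GTT ATC CAT GAA AGG CGC AAT TCA TTA TGC GAT AAA GCC ACC ATG AGC ATC CCA CTG TCG CCA TAA TCA — ATG at 14, stop TAA at 80 → 69 nt; ATG at 59, stop TAA at 80 → 24 nt.
Frame +3: CAT GTT CCC AGA TGG TTA TCC ATG AAA GGC GCA ATT CAT TAT GCG ATA AAG CCA CCA TGA GCA TCC CAC TGT CGC CAT AAT CAA — ATG at 24, stop TGA at 60 → 39 nt.
Frame -1: TTG ATT ATG GCG ACA GTG GGA TGC TCA TGG TGG CTT TAT CGC ATA ATG AAT TGC GCC TTT CAT GGA TAA CCA TCT GGG AAC ATG — ATG at 7, stop TAA at 67 → 63 nt; ATG at 46, stop TAA at 67 → 24 nt.
Frame -2: TGA TTA TGG CGA CAG TGG GAT GCT CAT GGT GGC TTT ATC GCA TAA TGA ATT GCG CCT TTC ATG GAT AAC CAT CTG GGA ACA TGG — no ATG→stop ORF.
Frame -3: GAT TAT GGC GAC AGT GGG ATG CTC ATG GTG GCT TTA TCG CAT AAT GAA TTG CGC CTT TCA TGG ATA ACC ATC TGG GAA CAT GGG — no ATG→stop ORF.
Forward-strand max 69 nt; reverse-strand max 63 nt. The forward strand has the longer ORF.

forward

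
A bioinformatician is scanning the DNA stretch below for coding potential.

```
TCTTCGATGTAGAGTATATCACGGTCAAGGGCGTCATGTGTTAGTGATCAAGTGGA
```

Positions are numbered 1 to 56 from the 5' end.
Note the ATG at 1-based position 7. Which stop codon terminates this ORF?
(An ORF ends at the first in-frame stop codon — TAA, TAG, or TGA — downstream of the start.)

TAG

Codons from position 7: ATG (7–9), TAG (10–12).
The first in-frame stop codon is TAG.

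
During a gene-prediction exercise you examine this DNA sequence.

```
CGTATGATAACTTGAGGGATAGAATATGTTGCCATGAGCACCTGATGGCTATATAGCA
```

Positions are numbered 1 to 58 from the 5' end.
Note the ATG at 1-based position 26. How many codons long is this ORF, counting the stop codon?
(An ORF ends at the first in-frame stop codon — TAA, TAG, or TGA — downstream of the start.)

4

Codons from position 26: ATG (26–28), TTG (29–31), CCA (32–34), TGA (35–37).
TGA is the first in-frame stop; that's 4 codons including the stop.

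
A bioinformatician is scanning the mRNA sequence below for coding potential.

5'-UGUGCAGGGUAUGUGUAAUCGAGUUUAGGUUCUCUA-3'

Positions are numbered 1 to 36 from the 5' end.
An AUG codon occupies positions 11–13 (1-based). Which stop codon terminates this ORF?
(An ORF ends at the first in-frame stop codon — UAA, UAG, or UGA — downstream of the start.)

Codons from position 11: AUG (11–13), UGU (14–16), AAU (17–19), CGA (20–22), GUU (23–25), UAG (26–28).
The first in-frame stop codon is UAG.

UAG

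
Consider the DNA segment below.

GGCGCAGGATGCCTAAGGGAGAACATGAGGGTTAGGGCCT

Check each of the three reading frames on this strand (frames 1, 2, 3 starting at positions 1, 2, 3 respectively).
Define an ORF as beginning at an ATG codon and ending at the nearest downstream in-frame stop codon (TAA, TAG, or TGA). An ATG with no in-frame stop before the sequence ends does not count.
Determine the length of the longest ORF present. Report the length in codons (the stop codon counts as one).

Frame 1: GGC GCA GGA TGC CTA AGG GAG AAC ATG AGG GTT AGG GCC — no ATG→stop ORF.
Frame 2: GCG CAG GAT GCC TAA GGG AGA ACA TGA GGG TTA GGG CCT — no ATG→stop ORF.
Frame 3: CGC AGG ATG CCT AAG GGA GAA CAT GAG GGT TAG GGC — ATG at 9, stop TAG at 33 → 27 nt.
Longest: frame 3, positions 9–35, 27 nt = 9 codons = 8 aa. → 9 codons.

9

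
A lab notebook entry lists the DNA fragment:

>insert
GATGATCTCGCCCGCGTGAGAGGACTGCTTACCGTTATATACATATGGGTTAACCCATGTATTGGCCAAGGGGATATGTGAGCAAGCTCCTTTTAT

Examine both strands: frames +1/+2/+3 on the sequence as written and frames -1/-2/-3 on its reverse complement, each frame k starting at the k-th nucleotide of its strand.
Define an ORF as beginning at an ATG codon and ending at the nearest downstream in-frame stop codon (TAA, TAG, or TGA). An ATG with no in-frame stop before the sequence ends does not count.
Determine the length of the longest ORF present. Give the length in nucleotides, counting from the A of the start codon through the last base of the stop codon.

Reverse complement (5'→3'): ATAAAAGGAGCTTGCTCACATATCCCCTTGGCCAATACATGGGTTAACCCATATGTATATAACGGTAAGCAGTCCTCTCACGCGGGCGAGATCATC
Frame +1: GAT GAT CTC GCC CGC GTG AGA GGA CTG CTT ACC GTT ATA TAC ATA TGG GTT AAC CCA TGT ATT GGC CAA GGG GAT ATG TGA GCA AGC TCC TTT TAT — ATG at 76, stop TGA at 79 → 6 nt.
Frame +2: ATG ATC TCG CCC GCG TGA GAG GAC TGC TTA CCG TTA TAT ACA TAT GGG TTA ACC CAT GTA TTG GCC AAG GGG ATA TGT GAG CAA GCT CCT TTT — ATG at 2, stop TGA at 17 → 18 nt.
Frame +3: TGA TCT CGC CCG CGT GAG AGG ACT GCT TAC CGT TAT ATA CAT ATG GGT TAA CCC ATG TAT TGG CCA AGG GGA TAT GTG AGC AAG CTC CTT TTA — ATG at 45, stop TAA at 51 → 9 nt.
Frame -1: ATA AAA GGA GCT TGC TCA CAT ATC CCC TTG GCC AAT ACA TGG GTT AAC CCA TAT GTA TAT AAC GGT AAG CAG TCC TCT CAC GCG GGC GAG ATC ATC — no ATG→stop ORF.
Frame -2: TAA AAG GAG CTT GCT CAC ATA TCC CCT TGG CCA ATA CAT GGG TTA ACC CAT ATG TAT ATA ACG GTA AGC AGT CCT CTC ACG CGG GCG AGA TCA — no ATG→stop ORF.
Frame -3: AAA AGG AGC TTG CTC ACA TAT CCC CTT GGC CAA TAC ATG GGT TAA CCC ATA TGT ATA TAA CGG TAA GCA GTC CTC TCA CGC GGG CGA GAT CAT — ATG at 39, stop TAA at 45 → 9 nt.
Longest: frame +2, positions 2–19, 18 nt = 6 codons = 5 aa. → 18 nucleotides.

18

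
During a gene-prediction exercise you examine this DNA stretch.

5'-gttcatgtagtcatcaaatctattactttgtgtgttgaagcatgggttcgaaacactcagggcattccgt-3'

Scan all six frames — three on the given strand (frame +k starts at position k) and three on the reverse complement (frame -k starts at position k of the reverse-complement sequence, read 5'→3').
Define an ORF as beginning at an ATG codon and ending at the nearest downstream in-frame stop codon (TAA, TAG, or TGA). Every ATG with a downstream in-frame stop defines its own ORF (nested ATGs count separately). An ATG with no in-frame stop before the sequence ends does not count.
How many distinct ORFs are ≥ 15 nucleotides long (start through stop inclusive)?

Reverse complement (5'→3'): ACGGAATGCCCTGAGTGTTTCGAACCCATGCTTCAACACACAAAGTAATAGATTTGATGACTACATGAAC
Frame +1: GTT CAT GTA GTC ATC AAA TCT ATT ACT TTG TGT GTT GAA GCA TGG GTT CGA AAC ACT CAG GGC ATT CCG — no ATG→stop ORF.
Frame +2: TTC ATG TAG TCA TCA AAT CTA TTA CTT TGT GTG TTG AAG CAT GGG TTC GAA ACA CTC AGG GCA TTC CGT — ATG at 5, stop TAG at 8 → 6 nt.
Frame +3: TCA TGT AGT CAT CAA ATC TAT TAC TTT GTG TGT TGA AGC ATG GGT TCG AAA CAC TCA GGG CAT TCC — no ATG→stop ORF.
Frame -1: ACG GAA TGC CCT GAG TGT TTC GAA CCC ATG CTT CAA CAC ACA AAG TAA TAG ATT TGA TGA CTA CAT GAA — ATG at 28, stop TAA at 46 → 21 nt.
Frame -2: CGG AAT GCC CTG AGT GTT TCG AAC CCA TGC TTC AAC ACA CAA AGT AAT AGA TTT GAT GAC TAC ATG AAC — no ATG→stop ORF.
Frame -3: GGA ATG CCC TGA GTG TTT CGA ACC CAT GCT TCA ACA CAC AAA GTA ATA GAT TTG ATG ACT ACA TGA — ATG at 6, stop TGA at 12 → 9 nt; ATG at 57, stop TGA at 66 → 12 nt.
ORFs ≥ 15 nucleotides: frame -1 28–48 (21 nucleotides). Count = 1.

1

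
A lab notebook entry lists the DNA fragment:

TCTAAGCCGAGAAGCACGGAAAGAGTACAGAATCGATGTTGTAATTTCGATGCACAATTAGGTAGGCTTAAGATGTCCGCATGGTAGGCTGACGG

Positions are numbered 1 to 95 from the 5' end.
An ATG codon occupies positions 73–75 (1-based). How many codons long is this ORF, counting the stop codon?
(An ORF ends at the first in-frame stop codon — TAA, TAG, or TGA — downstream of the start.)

5

Codons from position 73: ATG (73–75), TCC (76–78), GCA (79–81), TGG (82–84), TAG (85–87).
TAG is the first in-frame stop; that's 5 codons including the stop.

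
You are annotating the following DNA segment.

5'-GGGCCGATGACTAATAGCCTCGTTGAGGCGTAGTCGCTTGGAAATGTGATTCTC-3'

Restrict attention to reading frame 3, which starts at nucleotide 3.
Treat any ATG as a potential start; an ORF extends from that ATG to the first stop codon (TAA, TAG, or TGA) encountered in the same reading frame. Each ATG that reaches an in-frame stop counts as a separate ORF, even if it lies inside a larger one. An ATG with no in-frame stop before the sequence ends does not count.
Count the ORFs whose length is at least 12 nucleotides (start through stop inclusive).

0

Frame 3: GCC GAT GAC TAA TAG CCT CGT TGA GGC GTA GTC GCT TGG AAA TGT GAT TCT — no ATG→stop ORF.
No ORF reaches 12 nucleotides. Count = 0.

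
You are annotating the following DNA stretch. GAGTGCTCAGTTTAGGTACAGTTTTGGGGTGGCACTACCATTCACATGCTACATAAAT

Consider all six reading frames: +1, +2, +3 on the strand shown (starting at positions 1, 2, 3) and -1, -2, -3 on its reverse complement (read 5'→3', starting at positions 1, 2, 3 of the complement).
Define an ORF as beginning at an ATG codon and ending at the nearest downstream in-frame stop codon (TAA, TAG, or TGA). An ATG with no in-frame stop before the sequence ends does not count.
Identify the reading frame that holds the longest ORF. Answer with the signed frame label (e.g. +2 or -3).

-3

Reverse complement (5'→3'): ATTTATGTAGCATGTGAATGGTAGTGCCACCCCAAAACTGTACCTAAACTGAGCACTC
Frame +1: GAG TGC TCA GTT TAG GTA CAG TTT TGG GGT GGC ACT ACC ATT CAC ATG CTA CAT AAA — no ATG→stop ORF.
Frame +2: AGT GCT CAG TTT AGG TAC AGT TTT GGG GTG GCA CTA CCA TTC ACA TGC TAC ATA AAT — no ATG→stop ORF.
Frame +3: GTG CTC AGT TTA GGT ACA GTT TTG GGG TGG CAC TAC CAT TCA CAT GCT ACA TAA — no ATG→stop ORF.
Frame -1: ATT TAT GTA GCA TGT GAA TGG TAG TGC CAC CCC AAA ACT GTA CCT AAA CTG AGC ACT — no ATG→stop ORF.
Frame -2: TTT ATG TAG CAT GTG AAT GGT AGT GCC ACC CCA AAA CTG TAC CTA AAC TGA GCA CTC — ATG at 5, stop TAG at 8 → 6 nt.
Frame -3: TTA TGT AGC ATG TGA ATG GTA GTG CCA CCC CAA AAC TGT ACC TAA ACT GAG CAC — ATG at 12, stop TGA at 15 → 6 nt; ATG at 18, stop TAA at 45 → 30 nt.
Longest ORF is 30 nt in frame -3 (positions 18–47).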